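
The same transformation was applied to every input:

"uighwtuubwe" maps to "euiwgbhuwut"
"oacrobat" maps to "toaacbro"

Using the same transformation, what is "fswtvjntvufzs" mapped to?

The transformation: swap the first and last characters, then take characters alternately from the front and the back (1st, last, 2nd, 2nd-last, ...).
Working it through for "fswtvjntvufzs": intermediate "sswtvjntvufzf", final "sfszwftuvvjtn".

sfszwftuvvjtn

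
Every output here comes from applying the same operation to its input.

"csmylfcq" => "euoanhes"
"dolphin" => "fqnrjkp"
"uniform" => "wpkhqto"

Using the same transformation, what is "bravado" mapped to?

Looking at the pairs, the operation is to shift every letter 2 places forward in the alphabet (wrapping around).
For "bravado" the result is "dtcxcfq".

dtcxcfq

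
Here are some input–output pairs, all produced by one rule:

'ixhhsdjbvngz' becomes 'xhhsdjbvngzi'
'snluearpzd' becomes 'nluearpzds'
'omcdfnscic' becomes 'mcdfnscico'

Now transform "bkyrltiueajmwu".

kyrltiueajmwub

Rule — move the first character to the end.
Doing the same to "bkyrltiueajmwu": "kyrltiueajmwub".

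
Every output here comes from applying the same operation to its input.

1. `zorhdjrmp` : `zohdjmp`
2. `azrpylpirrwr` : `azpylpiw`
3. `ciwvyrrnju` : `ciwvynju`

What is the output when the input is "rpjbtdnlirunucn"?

pjbtdnliunucn

What's happening: remove every "r".
On "rpjbtdnlirunucn" that produces "pjbtdnliunucn".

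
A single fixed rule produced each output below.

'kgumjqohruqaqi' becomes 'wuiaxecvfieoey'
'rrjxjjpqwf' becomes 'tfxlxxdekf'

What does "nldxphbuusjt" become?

hzrldvpiigxb

Each output is the input with this applied: shift every letter 12 places backward in the alphabet (wrapping around), then swap the first and last characters.
Working it through for "nldxphbuusjt": intermediate "bzrldvpiigxh", final "hzrldvpiigxb".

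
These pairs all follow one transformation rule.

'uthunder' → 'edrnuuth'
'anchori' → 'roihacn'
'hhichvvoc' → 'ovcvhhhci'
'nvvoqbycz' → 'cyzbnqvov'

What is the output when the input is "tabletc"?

tecltba

Looking at the pairs, the operation is to move the last 2 characters to the front (rotate right by 2), then take characters alternately from the front and the back (1st, last, 2nd, 2nd-last, ...).
Starting from "tabletc": after the first operation, "tctable"; after the second, "tecltba".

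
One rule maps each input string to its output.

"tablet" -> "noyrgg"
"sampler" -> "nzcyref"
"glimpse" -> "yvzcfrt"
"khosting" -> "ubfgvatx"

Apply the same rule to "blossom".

The rule is to shift every letter 13 places forward in the alphabet (wrapping around) — i.e. ROT13, then move the first character to the end.
On "blossom": the first step gives "oybffbz", and the second then gives "ybffbzo".

ybffbzo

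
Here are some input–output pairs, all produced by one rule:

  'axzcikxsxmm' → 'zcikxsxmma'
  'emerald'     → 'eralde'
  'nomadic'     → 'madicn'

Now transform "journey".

What's happening: move the first character to the end, then delete the first character.
"journey" → "urneyj".

urneyj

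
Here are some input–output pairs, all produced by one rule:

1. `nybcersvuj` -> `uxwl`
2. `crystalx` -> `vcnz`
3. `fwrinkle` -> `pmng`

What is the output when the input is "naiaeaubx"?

cwdz

The rule is to shift every letter 2 places forward in the alphabet (wrapping around), then keep only the last 4 characters.
Applying that to "naiaeaubx" gives "cwdz".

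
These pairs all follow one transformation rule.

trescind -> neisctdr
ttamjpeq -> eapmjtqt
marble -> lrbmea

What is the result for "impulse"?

Each output is the input with this applied: take characters alternately from the front and the back (1st, last, 2nd, 2nd-last, ...), then move the first 3 characters to the end (rotate left by 3).
Applying that to "impulse" gives "spluiem".

spluiem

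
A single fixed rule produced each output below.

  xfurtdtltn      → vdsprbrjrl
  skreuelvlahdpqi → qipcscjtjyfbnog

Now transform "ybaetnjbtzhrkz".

The rule is to shift every letter 2 places backward in the alphabet (wrapping around).
On "ybaetnjbtzhrkz" that produces "wzycrlhzrxfpix".

wzycrlhzrxfpix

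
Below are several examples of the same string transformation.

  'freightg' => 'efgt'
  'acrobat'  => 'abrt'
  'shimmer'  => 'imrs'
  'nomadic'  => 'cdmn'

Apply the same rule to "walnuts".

The transformation: keep every other character starting from the first (positions 1st, 3rd, 5th, ...), then sort the characters into alphabetical order.
For "walnuts", step one produces "wlus"; step two turns that into "lsuw".
(Check on "freightg": → "fegt" → "efgt" ✓)

lsuw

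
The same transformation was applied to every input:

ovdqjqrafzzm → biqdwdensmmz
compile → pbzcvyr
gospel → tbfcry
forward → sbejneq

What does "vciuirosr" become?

ipvhvebfe

Looking at the pairs, the operation is to shift every letter 13 places forward in the alphabet (wrapping around) — i.e. ROT13.
Doing the same to "vciuirosr": "ipvhvebfe".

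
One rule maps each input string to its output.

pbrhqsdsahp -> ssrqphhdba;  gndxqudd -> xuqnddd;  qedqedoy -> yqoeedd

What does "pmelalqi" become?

qmlliea

Looking at the pairs, the operation is to delete the first character, then sort the characters into reverse alphabetical order.
On "pmelalqi": the first step gives "melalqi", and the second then gives "qmlliea".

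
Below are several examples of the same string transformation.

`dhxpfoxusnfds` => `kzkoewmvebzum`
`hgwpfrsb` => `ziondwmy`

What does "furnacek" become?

In each case the input is transformed by: shift every letter 7 places forward in the alphabet (wrapping around), then move the last 2 characters to the front (rotate right by 2).
On "furnacek" that produces "lrmbyuhj".
(Check on "hgwpfrsb": → "ondwmyzi" → "ziondwmy" ✓)

lrmbyuhj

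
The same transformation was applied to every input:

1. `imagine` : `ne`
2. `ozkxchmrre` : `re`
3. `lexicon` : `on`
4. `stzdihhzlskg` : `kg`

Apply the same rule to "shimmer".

er

The transformation: keep only the last 2 characters.
So "shimmer" becomes "er".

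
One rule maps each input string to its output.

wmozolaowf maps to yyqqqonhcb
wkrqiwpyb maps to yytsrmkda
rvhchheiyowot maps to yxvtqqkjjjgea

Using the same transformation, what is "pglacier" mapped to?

Each output is the input with this applied: shift every letter 2 places forward in the alphabet (wrapping around), then sort the characters into reverse alphabetical order.
Starting from "pglacier": after the first operation, "rincekgt"; after the second, "trnkigec".
(Check on "wkrqiwpyb": → "ymtskyrad" → "yytsrmkda" ✓)

trnkigec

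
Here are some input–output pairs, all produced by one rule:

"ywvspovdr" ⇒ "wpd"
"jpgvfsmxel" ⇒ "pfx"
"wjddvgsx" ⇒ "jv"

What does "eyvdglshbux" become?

Each output is the input with this applied: delete the last character, then keep one character in every 3, starting at position 2 (positions 2nd, 5th, 8th, ...).
Doing the same to "eyvdglshbux": "ygh".
(Check on "jpgvfsmxel": → "jpgvfsmxe" → "pfx" ✓)

ygh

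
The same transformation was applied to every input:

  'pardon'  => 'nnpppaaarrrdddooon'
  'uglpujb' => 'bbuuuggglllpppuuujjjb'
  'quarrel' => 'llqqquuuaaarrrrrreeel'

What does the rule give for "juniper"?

rrjjjuuunnniiipppeeer

The rule is to repeat every character 3 times, then move the last 2 characters to the front (rotate right by 2).
Starting from "juniper": after the first operation, "jjjuuunnniiipppeeerrr"; after the second, "rrjjjuuunnniiipppeeer".
(Check on "uglpujb": → "uuuggglllpppuuujjjbbb" → "bbuuuggglllpppuuujjjb" ✓)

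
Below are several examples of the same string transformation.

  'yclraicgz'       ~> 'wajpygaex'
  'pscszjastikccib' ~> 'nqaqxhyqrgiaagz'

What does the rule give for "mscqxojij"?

Rule — shift every letter 2 places backward in the alphabet (wrapping around).
For "mscqxojij" the result is "kqaovmhgh".

kqaovmhgh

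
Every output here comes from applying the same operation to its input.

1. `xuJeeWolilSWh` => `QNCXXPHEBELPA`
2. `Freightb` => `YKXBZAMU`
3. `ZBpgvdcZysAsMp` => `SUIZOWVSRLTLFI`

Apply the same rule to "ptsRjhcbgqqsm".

The rule is to shift every letter 7 places backward in the alphabet (wrapping around), then convert every letter to uppercase.
Starting from "ptsRjhcbgqqsm": after the first operation, "imlKcavuzjjlf"; after the second, "IMLKCAVUZJJLF".

IMLKCAVUZJJLF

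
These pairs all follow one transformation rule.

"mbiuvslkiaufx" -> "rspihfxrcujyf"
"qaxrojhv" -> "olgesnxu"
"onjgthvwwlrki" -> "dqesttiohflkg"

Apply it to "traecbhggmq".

The rule is to shift every letter 3 places backward in the alphabet (wrapping around), then move the first 3 characters to the end (rotate left by 3).
For "traecbhggmq" the result is "bzyeddjnqox".

bzyeddjnqox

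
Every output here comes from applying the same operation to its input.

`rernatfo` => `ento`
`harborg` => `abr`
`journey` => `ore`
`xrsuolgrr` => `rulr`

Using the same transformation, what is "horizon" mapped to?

oio

Looking at the pairs, the operation is to keep every other character starting from the second (positions 2nd, 4th, 6th, ...).
Doing the same to "horizon": "oio".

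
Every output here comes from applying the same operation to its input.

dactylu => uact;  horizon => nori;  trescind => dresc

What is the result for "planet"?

The rule is to swap the first and last characters, then delete the last 3 characters.
Applying both steps to "planet": "tlanep", then "tla".

tla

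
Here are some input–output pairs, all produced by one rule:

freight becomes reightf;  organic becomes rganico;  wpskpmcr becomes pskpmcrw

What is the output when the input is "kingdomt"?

ingdomtk

Rule — move the first character to the end.
For "kingdomt" the result is "ingdomtk".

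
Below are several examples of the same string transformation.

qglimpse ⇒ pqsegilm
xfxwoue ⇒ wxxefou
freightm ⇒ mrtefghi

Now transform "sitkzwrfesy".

The pattern: sort the characters into alphabetical order, then move the last 3 characters to the front (rotate right by 3).
"sitkzwrfesy" → "wyzefikrsst".

wyzefikrsst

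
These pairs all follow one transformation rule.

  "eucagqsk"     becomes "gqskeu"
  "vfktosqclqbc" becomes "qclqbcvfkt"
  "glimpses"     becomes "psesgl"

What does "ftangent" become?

Rule — swap the front and back halves of the string, then delete the last 2 characters.
Applying both steps to "ftangent": "gentftan", then "gentft".

gentft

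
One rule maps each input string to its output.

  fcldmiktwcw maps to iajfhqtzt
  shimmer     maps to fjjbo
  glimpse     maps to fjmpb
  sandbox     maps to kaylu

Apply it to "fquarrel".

Looking at the pairs, the operation is to shift every letter 3 places backward in the alphabet (wrapping around), then delete the first 2 characters.
For "fquarrel", step one produces "cnrxoobi"; step two turns that into "rxoobi".

rxoobi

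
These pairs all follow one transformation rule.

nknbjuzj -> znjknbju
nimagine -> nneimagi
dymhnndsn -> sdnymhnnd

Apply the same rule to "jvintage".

gjevinta

Each output is the input with this applied: swap the first and last characters, then move the last 2 characters to the front (rotate right by 2).
For "jvintage", step one produces "evintagj"; step two turns that into "gjevinta".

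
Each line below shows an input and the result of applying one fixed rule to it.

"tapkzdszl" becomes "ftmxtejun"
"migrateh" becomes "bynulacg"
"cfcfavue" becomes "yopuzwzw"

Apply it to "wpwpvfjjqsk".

emkddzpjqjq

The pattern: shift every letter 6 places backward in the alphabet (wrapping around), then reverse the string.
So "wpwpvfjjqsk" becomes "emkddzpjqjq".
(Check on "cfcfavue": → "wzwzupoy" → "yopuzwzw" ✓)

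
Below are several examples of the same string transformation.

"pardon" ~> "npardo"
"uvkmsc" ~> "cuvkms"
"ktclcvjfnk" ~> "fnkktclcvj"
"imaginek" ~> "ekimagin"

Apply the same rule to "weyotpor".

orweyotp

What's happening: swap the front and back halves of the string, then move the first 2 characters to the end (rotate left by 2).
Applying both steps to "weyotpor": "tporweyo", then "orweyotp".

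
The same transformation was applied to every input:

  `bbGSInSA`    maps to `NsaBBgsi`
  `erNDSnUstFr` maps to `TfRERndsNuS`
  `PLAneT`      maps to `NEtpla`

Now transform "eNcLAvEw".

Rule — flip the case of every letter, then move the last 3 characters to the front (rotate right by 3).
On "eNcLAvEw": the first step gives "EnClaVeW", and the second then gives "VeWEnCla".
(Check on "erNDSnUstFr": → "ERndsNuSTfR" → "TfRERndsNuS" ✓)

VeWEnCla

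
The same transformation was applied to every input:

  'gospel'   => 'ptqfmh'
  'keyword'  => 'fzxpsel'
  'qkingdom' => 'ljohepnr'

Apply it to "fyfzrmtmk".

zgasnunlg

The transformation: shift every letter 1 place forward in the alphabet (wrapping around), then move the first character to the end.
Applying both steps to "fyfzrmtmk": "gzgasnunl", then "zgasnunlg".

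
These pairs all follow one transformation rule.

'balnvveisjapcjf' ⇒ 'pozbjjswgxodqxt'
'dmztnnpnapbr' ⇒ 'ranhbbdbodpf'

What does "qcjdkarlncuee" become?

Each output is the input with this applied: shift every letter 12 places backward in the alphabet (wrapping around).
Doing the same to "qcjdkarlncuee": "eqxryofzbqiss".

eqxryofzbqiss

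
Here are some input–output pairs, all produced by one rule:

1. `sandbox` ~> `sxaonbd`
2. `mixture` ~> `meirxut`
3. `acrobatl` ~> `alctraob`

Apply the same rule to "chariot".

Rule — take characters alternately from the front and the back (1st, last, 2nd, 2nd-last, ...).
On "chariot" that produces "cthoair".

cthoair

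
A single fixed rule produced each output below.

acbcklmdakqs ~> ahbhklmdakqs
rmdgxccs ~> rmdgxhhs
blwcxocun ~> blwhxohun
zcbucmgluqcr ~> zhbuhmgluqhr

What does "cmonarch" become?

In each case the input is transformed by: replace every "c" with "h".
Applying that to "cmonarch" gives "hmonarhh".

hmonarhh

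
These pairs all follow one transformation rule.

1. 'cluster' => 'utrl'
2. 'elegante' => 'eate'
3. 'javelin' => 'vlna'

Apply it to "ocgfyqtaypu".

gytyuc

In each case the input is transformed by: move the first 2 characters to the end (rotate left by 2), then keep every other character starting from the first (positions 1st, 3rd, 5th, ...).
For "ocgfyqtaypu", step one produces "gfyqtaypuoc"; step two turns that into "gytyuc".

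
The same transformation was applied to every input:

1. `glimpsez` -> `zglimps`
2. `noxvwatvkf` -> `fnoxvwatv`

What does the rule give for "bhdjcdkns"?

sbhdjcdk

Looking at the pairs, the operation is to move the last 2 characters to the front (rotate right by 2), then delete the first character.
"bhdjcdkns" → "nsbhdjcdk" → "sbhdjcdk".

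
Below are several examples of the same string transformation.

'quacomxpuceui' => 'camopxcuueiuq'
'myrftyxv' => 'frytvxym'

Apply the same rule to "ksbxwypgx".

Rule — swap each adjacent pair of characters (1↔2, 3↔4, ...), then move the first 2 characters to the end (rotate left by 2).
On "ksbxwypgx" that produces "xbywgpxsk".

xbywgpxsk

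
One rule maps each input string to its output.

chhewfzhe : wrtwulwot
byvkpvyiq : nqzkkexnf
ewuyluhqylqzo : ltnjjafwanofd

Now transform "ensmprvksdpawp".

The pattern: swap each adjacent pair of characters (1↔2, 3↔4, ...), then shift every letter 11 places backward in the alphabet (wrapping around).
Starting from "ensmprvksdpawp": after the first operation, "nemsrpkvdsappw"; after the second, "ctbhgezkshpeel".

ctbhgezkshpeel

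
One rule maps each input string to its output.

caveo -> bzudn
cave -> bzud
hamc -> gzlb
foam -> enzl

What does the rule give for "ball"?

The pattern: shift every letter 1 place backward in the alphabet (wrapping around).
On "ball" that produces "azkk".

azkk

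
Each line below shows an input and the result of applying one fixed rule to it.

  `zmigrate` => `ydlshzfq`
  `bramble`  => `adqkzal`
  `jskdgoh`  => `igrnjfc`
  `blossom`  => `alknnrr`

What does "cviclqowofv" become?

Rule — take characters alternately from the front and the back (1st, last, 2nd, 2nd-last, ...), then shift every letter 1 place backward in the alphabet (wrapping around).
Applying both steps to "cviclqowofv": "cvvfiocwloq", then "buuehnbvknp".

buuehnbvknp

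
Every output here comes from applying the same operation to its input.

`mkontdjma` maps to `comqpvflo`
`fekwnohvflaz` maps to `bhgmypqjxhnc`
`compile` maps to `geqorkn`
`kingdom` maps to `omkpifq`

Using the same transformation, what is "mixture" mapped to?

gokzvwt

Each output is the input with this applied: move the last character to the front, then shift every letter 2 places forward in the alphabet (wrapping around).
Working it through for "mixture": intermediate "emixtur", final "gokzvwt".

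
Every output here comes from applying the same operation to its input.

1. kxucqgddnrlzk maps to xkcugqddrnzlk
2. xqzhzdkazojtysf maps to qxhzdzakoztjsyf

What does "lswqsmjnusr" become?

Looking at the pairs, the operation is to swap each adjacent pair of characters (1↔2, 3↔4, ...).
"lswqsmjnusr" → "slqwmsnjsur".

slqwmsnjsur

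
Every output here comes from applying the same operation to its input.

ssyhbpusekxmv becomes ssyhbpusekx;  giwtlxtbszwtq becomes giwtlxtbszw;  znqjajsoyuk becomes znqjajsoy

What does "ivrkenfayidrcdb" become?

ivrkenfayidrc

The transformation: delete the last 2 characters.
Doing the same to "ivrkenfayidrcdb": "ivrkenfayidrc".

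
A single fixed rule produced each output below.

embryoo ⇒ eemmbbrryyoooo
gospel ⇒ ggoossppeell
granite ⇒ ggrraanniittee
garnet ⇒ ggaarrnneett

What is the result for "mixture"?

mmiixxttuurree

What's happening: double every character.
Applying that to "mixture" gives "mmiixxttuurree".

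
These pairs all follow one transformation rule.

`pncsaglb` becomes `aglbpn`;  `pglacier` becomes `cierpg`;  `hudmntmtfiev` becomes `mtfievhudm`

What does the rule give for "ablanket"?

The rule is to swap the front and back halves of the string, then delete the last 2 characters.
So "ablanket" becomes "nketab".

nketab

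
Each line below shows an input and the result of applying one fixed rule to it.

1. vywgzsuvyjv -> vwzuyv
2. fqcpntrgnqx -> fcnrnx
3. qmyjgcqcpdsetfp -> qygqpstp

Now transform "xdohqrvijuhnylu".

The transformation: keep every other character starting from the first (positions 1st, 3rd, 5th, ...).
"xdohqrvijuhnylu" → "xoqvjhyu".

xoqvjhyu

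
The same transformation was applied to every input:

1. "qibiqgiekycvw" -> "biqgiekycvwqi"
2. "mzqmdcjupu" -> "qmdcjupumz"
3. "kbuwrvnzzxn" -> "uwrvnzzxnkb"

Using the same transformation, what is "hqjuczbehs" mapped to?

Rule — move the first 2 characters to the end (rotate left by 2).
"hqjuczbehs" → "juczbehshq".

juczbehshq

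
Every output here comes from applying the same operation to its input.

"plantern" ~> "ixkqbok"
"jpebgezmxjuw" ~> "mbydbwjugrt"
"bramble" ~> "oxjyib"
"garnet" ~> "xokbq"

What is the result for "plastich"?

Looking at the pairs, the operation is to shift every letter 3 places backward in the alphabet (wrapping around), then delete the first character.
For "plastich", step one produces "mixpqfze"; step two turns that into "ixpqfze".
(Check on "garnet": → "dxokbq" → "xokbq" ✓)

ixpqfze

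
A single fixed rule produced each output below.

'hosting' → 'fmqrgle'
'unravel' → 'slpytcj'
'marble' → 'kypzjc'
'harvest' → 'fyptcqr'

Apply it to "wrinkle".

Rule — shift every letter 2 places backward in the alphabet (wrapping around).
So "wrinkle" becomes "upglijc".

upglijc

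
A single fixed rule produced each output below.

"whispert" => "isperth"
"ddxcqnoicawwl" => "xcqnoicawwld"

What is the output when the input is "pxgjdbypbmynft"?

gjdbypbmynftx

In each case the input is transformed by: delete the first character, then move the first character to the end.
"pxgjdbypbmynft" → "gjdbypbmynftx".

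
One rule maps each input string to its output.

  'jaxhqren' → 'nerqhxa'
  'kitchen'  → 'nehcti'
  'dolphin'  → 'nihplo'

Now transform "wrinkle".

Looking at the pairs, the operation is to reverse the string, then delete the last character.
Working it through for "wrinkle": intermediate "elknirw", final "elknir".

elknir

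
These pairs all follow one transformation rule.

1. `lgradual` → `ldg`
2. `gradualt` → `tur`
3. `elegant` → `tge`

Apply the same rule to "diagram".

mgd

In each case the input is transformed by: reverse the string, then keep one character in every 3, starting at position 1 (positions 1st, 4th, 7th, ...).
"diagram" → "margaid" → "mgd".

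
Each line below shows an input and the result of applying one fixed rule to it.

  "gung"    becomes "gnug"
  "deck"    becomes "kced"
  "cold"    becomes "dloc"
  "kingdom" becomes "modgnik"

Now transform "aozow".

In each case the input is transformed by: reverse the string.
"aozow" → "wozoa".

wozoa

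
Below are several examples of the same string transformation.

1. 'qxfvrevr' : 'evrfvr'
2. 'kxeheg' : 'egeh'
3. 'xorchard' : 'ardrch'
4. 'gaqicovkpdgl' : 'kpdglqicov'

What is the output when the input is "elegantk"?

Rule — delete the first 2 characters, then swap the front and back halves of the string.
For "elegantk", step one produces "egantk"; step two turns that into "ntkega".
(Check on "gaqicovkpdgl": → "qicovkpdgl" → "kpdglqicov" ✓)

ntkega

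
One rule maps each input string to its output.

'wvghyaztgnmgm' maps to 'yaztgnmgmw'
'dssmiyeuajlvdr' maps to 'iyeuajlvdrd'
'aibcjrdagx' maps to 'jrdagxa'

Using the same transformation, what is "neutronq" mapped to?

Rule — move the first character to the end, then delete the first 3 characters.
Applying both steps to "neutronq": "eutronqn", then "ronqn".

ronqn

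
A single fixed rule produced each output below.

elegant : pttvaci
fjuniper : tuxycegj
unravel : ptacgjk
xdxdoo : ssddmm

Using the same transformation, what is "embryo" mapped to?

The pattern: sort the characters into alphabetical order, then shift every letter 11 places backward in the alphabet (wrapping around).
Doing the same to "embryo": "qtbdgn".
(Check on "elegant": → "aeeglnt" → "pttvaci" ✓)

qtbdgn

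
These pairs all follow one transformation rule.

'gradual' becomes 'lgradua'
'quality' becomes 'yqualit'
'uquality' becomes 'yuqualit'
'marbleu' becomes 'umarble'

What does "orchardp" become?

porchard

Rule — move the last character to the front.
Doing the same to "orchardp": "porchard".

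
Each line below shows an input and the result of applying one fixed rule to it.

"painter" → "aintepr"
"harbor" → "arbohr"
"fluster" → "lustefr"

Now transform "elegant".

Looking at the pairs, the operation is to swap the first and last characters, then move the first character to the end.
On "elegant": the first step gives "tlegane", and the second then gives "leganet".
(Check on "fluster": → "rlustef" → "lustefr" ✓)

leganet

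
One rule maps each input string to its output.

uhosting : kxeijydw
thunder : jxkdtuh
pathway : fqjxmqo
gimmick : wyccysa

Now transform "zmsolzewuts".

The rule is to shift every letter 10 places backward in the alphabet (wrapping around).
"zmsolzewuts" → "pciebpumkji".

pciebpumkji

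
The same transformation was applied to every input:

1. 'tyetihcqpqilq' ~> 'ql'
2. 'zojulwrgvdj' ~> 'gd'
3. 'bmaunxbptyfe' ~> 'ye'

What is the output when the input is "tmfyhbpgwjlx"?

Rule — keep every other character starting from the second (positions 2nd, 4th, 6th, ...), then keep only the last 2 characters.
Working it through for "tmfyhbpgwjlx": intermediate "mybgjx", final "jx".

jx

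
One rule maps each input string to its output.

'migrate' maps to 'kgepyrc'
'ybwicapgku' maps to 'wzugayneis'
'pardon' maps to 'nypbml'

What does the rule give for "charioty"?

afypgmrw

Rule — shift every letter 2 places backward in the alphabet (wrapping around).
On "charioty" that produces "afypgmrw".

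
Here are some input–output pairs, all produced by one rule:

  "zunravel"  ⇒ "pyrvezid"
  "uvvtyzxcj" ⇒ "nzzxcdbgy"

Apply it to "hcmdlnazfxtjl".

Looking at the pairs, the operation is to swap the first and last characters, then shift every letter 4 places forward in the alphabet (wrapping around).
So "hcmdlnazfxtjl" becomes "pgqhpredjbxnl".

pgqhpredjbxnl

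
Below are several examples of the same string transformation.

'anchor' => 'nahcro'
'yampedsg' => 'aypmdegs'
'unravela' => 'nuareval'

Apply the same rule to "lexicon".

elixocn

The pattern: swap each adjacent pair of characters (1↔2, 3↔4, ...).
Applying that to "lexicon" gives "elixocn".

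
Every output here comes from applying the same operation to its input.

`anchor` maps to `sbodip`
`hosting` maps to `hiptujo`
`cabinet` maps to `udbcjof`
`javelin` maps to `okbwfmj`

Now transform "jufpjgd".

Looking at the pairs, the operation is to shift every letter 1 place forward in the alphabet (wrapping around), then move the last character to the front.
On "jufpjgd" that produces "ekvgqkh".

ekvgqkh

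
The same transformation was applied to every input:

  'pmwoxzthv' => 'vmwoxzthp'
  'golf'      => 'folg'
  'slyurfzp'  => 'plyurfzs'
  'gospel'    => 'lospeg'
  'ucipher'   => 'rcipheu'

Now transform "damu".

The rule is to swap the first and last characters.
"damu" → "uamd".

uamd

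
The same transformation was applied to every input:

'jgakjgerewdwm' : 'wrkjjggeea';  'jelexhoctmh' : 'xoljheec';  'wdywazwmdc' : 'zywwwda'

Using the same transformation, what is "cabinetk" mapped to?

Looking at the pairs, the operation is to delete the last 3 characters, then sort the characters into reverse alphabetical order.
Working it through for "cabinetk": intermediate "cabin", final "nicba".
(Check on "jgakjgerewdwm": → "jgakjgerew" → "wrkjjggeea" ✓)

nicba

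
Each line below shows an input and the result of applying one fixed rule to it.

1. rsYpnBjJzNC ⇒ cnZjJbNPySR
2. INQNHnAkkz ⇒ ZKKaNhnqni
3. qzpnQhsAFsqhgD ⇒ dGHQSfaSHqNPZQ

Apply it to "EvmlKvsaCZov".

VOzcASVkLMVe

The rule is to flip the case of every letter, then reverse the string.
Starting from "EvmlKvsaCZov": after the first operation, "eVMLkVSAczOV"; after the second, "VOzcASVkLMVe".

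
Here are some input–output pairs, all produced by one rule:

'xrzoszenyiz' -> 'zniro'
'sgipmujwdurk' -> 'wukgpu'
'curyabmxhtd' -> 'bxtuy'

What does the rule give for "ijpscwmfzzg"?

wfzjs

Rule — keep every other character starting from the second (positions 2nd, 4th, 6th, ...), then move the last 3 characters to the front (rotate right by 3).
On "ijpscwmfzzg": the first step gives "jswfz", and the second then gives "wfzjs".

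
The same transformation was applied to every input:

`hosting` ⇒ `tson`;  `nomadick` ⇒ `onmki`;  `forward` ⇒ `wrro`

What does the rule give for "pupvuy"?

The pattern: sort the characters into reverse alphabetical order, then delete the last 3 characters.
Working it through for "pupvuy": intermediate "yvuupp", final "yvu".

yvu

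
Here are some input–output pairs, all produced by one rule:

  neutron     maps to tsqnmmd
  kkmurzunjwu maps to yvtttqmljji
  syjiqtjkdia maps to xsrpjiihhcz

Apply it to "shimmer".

rqllhgd

The transformation: sort the characters into reverse alphabetical order, then shift every letter 1 place backward in the alphabet (wrapping around).
"shimmer" → "srmmihe" → "rqllhgd".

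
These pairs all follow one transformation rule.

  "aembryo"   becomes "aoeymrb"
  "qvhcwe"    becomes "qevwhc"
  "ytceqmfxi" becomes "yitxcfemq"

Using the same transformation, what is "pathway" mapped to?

In each case the input is transformed by: take characters alternately from the front and the back (1st, last, 2nd, 2nd-last, ...).
Doing the same to "pathway": "pyaatwh".

pyaatwh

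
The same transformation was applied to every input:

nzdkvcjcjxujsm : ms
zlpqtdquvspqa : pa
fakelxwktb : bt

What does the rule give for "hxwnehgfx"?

gx

What's happening: swap each adjacent pair of characters (1↔2, 3↔4, ...), then keep only the last 2 characters.
On "hxwnehgfx" that produces "gx".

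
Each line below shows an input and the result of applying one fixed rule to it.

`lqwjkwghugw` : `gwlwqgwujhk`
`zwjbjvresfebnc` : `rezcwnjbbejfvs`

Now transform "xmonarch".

In each case the input is transformed by: take characters alternately from the front and the back (1st, last, 2nd, 2nd-last, ...), then move the last 2 characters to the front (rotate right by 2).
On "xmonarch" that produces "naxhmcor".

naxhmcor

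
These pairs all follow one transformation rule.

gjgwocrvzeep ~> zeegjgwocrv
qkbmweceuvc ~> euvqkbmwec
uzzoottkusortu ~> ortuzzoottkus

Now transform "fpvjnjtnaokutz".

kutfpvjnjtnao

The rule is to delete the last character, then move the last 3 characters to the front (rotate right by 3).
So "fpvjnjtnaokutz" becomes "kutfpvjnjtnao".
(Check on "gjgwocrvzeep": → "gjgwocrvzee" → "zeegjgwocrv" ✓)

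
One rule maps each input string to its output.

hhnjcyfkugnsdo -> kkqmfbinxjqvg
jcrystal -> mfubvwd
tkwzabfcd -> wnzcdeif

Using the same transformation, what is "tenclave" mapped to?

whqfody

Looking at the pairs, the operation is to delete the last character, then shift every letter 3 places forward in the alphabet (wrapping around).
For "tenclave", step one produces "tenclav"; step two turns that into "whqfody".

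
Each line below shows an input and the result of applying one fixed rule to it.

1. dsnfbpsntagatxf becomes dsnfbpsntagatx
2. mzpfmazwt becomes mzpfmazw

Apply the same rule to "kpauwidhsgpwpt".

The pattern: delete the last character.
Applying that to "kpauwidhsgpwpt" gives "kpauwidhsgpwp".

kpauwidhsgpwp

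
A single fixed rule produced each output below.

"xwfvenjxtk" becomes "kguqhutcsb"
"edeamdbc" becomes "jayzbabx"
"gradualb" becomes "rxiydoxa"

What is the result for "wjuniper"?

fmbotgrk

What's happening: swap the front and back halves of the string, then shift every letter 3 places backward in the alphabet (wrapping around).
Applying both steps to "wjuniper": "iperwjun", then "fmbotgrk".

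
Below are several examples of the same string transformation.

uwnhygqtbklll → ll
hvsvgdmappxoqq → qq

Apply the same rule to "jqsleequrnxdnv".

nv

The rule is to keep only the last 2 characters.
Applying that to "jqsleequrnxdnv" gives "nv".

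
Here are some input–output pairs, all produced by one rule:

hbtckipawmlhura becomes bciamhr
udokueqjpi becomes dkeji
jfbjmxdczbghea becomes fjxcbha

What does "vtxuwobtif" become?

tuotf

Rule — keep every other character starting from the second (positions 2nd, 4th, 6th, ...).
For "vtxuwobtif" the result is "tuotf".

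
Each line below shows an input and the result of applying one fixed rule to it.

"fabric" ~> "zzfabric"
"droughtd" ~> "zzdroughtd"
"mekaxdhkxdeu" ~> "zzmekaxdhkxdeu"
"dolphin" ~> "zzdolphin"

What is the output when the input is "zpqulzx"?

What's happening: prepend "zz".
On "zpqulzx" that produces "zzzpqulzx".

zzzpqulzx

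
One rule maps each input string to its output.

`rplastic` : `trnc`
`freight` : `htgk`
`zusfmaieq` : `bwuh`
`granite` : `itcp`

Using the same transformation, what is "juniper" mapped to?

lwpk

Each output is the input with this applied: shift every letter 2 places forward in the alphabet (wrapping around), then keep only the first 4 characters.
Starting from "juniper": after the first operation, "lwpkrgt"; after the second, "lwpk".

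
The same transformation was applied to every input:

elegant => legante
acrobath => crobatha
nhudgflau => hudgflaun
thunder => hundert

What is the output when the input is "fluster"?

lusterf

What's happening: move the first character to the end.
So "fluster" becomes "lusterf".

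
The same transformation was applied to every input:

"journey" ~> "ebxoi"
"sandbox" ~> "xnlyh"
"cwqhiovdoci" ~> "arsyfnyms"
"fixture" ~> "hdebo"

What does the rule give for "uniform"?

In each case the input is transformed by: delete the first 2 characters, then shift every letter 10 places forward in the alphabet (wrapping around).
"uniform" → "iform" → "spybw".

spybw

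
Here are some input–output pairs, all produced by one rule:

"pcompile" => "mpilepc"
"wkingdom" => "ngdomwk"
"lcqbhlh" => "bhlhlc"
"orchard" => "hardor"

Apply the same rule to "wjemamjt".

What's happening: move the first 2 characters to the end (rotate left by 2), then delete the first character.
"wjemamjt" → "emamjtwj" → "mamjtwj".

mamjtwj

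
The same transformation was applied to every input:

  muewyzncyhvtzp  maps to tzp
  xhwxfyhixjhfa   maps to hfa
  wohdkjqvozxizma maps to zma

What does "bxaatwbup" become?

The pattern: keep only the last 3 characters.
Doing the same to "bxaatwbup": "bup".

bup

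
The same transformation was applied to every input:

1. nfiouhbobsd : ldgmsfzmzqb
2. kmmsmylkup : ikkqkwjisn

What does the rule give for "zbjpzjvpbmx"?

xzhnxhtnzkv

Each output is the input with this applied: shift every letter 2 places backward in the alphabet (wrapping around).
For "zbjpzjvpbmx" the result is "xzhnxhtnzkv".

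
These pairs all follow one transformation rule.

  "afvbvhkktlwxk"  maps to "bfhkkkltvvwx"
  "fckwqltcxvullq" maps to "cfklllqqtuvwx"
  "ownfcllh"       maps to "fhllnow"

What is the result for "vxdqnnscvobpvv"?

cdnnopqsvvvvx

The rule is to sort the characters into alphabetical order, then delete the first character.
Working it through for "vxdqnnscvobpvv": intermediate "bcdnnopqsvvvvx", final "cdnnopqsvvvvx".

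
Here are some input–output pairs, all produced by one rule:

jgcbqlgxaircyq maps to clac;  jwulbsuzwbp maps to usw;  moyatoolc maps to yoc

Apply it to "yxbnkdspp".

bdp

Rule — keep one character in every 3, starting at position 3 (positions 3rd, 6th, 9th, ...).
"yxbnkdspp" → "bdp".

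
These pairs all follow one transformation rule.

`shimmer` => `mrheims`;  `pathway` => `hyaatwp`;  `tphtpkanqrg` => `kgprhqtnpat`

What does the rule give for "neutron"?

tneourn

In each case the input is transformed by: take characters alternately from the front and the back (1st, last, 2nd, 2nd-last, ...), then swap the first and last characters.
Working it through for "neutron": intermediate "nneourt", final "tneourn".
(Check on "pathway": → "pyaatwh" → "hyaatwp" ✓)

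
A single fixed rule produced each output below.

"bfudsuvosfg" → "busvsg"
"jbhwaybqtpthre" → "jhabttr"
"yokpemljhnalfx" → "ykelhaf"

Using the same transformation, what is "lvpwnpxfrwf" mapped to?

The pattern: keep every other character starting from the first (positions 1st, 3rd, 5th, ...).
Applying that to "lvpwnpxfrwf" gives "lpnxrf".

lpnxrf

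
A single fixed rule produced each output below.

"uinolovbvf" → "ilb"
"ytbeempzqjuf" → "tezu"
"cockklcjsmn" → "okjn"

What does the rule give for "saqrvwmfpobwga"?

In each case the input is transformed by: keep one character in every 3, starting at position 2 (positions 2nd, 5th, 8th, ...).
So "saqrvwmfpobwga" becomes "avfba".

avfba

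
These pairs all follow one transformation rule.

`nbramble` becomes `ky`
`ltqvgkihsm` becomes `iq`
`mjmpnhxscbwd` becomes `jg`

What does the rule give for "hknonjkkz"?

Each output is the input with this applied: shift every letter 3 places backward in the alphabet (wrapping around), then keep only the first 2 characters.
Applying both steps to "hknonjkkz": "ehklkghhw", then "eh".
(Check on "nbramble": → "kyoxjyib" → "ky" ✓)

eh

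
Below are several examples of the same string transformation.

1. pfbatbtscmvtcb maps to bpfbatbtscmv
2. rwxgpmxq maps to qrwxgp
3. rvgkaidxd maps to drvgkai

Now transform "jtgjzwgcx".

The pattern: move the last character to the front, then delete the last 2 characters.
Working it through for "jtgjzwgcx": intermediate "xjtgjzwgc", final "xjtgjzw".

xjtgjzw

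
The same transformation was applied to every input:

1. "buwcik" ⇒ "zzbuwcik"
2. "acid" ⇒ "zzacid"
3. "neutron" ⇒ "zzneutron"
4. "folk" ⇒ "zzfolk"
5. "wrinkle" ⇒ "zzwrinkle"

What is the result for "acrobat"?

zzacrobat

The transformation: prepend "zz".
"acrobat" → "zzacrobat".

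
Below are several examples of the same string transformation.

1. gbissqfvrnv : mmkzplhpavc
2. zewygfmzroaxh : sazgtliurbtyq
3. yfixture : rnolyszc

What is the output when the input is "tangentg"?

The rule is to move the first 3 characters to the end (rotate left by 3), then shift every letter 6 places backward in the alphabet (wrapping around).
On "tangentg": the first step gives "gentgtan", and the second then gives "ayhnanuh".
(Check on "yfixture": → "xtureyfi" → "rnolyszc" ✓)

ayhnanuh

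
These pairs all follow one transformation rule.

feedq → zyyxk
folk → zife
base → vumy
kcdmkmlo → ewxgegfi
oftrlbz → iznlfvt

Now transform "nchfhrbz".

hwbzblvt

The rule is to shift every letter 6 places backward in the alphabet (wrapping around).
On "nchfhrbz" that produces "hwbzblvt".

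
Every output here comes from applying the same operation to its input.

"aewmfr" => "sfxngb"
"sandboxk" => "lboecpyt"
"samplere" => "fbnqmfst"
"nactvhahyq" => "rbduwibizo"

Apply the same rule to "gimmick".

ljnnjdh

Each output is the input with this applied: shift every letter 1 place forward in the alphabet (wrapping around), then swap the first and last characters.
Applying that to "gimmick" gives "ljnnjdh".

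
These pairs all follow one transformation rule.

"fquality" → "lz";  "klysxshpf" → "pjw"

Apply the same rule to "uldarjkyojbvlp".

The transformation: keep one character in every 3, starting at position 3 (positions 3rd, 6th, 9th, ...), then shift every letter 9 places backward in the alphabet (wrapping around).
For "uldarjkyojbvlp", step one produces "djov"; step two turns that into "uafm".

uafm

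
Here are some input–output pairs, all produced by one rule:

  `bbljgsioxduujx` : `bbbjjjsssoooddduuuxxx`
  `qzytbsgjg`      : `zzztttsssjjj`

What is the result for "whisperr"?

Rule — keep every other character starting from the second (positions 2nd, 4th, 6th, ...), then repeat every character 3 times.
Working it through for "whisperr": intermediate "hser", final "hhhssseeerrr".

hhhssseeerrr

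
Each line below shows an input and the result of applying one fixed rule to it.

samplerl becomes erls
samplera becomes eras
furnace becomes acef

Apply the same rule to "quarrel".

relq

Each output is the input with this applied: move the last 3 characters to the front (rotate right by 3), then keep only the first 4 characters.
"quarrel" → "relq".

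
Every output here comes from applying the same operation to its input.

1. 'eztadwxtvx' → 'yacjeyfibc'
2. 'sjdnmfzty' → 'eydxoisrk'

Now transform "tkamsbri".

gwnypfrx

Rule — move the last 3 characters to the front (rotate right by 3), then shift every letter 5 places forward in the alphabet (wrapping around).
On "tkamsbri": the first step gives "britkams", and the second then gives "gwnypfrx".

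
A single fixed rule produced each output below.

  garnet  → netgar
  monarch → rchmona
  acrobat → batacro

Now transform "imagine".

Looking at the pairs, the operation is to move the last 3 characters to the front (rotate right by 3).
On "imagine" that produces "ineimag".

ineimag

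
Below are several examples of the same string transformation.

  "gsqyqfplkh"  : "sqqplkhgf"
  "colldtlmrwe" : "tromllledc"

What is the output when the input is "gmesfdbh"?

Rule — sort the characters into reverse alphabetical order, then delete the first character.
Starting from "gmesfdbh": after the first operation, "smhgfedb"; after the second, "mhgfedb".
(Check on "colldtlmrwe": → "wtromllledc" → "tromllledc" ✓)

mhgfedb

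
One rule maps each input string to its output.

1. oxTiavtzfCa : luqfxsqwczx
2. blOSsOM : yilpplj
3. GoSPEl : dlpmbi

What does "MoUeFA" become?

jlrbcx

Rule — shift every letter 3 places backward in the alphabet (wrapping around), then convert every letter to lowercase.
On "MoUeFA" that produces "jlrbcx".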